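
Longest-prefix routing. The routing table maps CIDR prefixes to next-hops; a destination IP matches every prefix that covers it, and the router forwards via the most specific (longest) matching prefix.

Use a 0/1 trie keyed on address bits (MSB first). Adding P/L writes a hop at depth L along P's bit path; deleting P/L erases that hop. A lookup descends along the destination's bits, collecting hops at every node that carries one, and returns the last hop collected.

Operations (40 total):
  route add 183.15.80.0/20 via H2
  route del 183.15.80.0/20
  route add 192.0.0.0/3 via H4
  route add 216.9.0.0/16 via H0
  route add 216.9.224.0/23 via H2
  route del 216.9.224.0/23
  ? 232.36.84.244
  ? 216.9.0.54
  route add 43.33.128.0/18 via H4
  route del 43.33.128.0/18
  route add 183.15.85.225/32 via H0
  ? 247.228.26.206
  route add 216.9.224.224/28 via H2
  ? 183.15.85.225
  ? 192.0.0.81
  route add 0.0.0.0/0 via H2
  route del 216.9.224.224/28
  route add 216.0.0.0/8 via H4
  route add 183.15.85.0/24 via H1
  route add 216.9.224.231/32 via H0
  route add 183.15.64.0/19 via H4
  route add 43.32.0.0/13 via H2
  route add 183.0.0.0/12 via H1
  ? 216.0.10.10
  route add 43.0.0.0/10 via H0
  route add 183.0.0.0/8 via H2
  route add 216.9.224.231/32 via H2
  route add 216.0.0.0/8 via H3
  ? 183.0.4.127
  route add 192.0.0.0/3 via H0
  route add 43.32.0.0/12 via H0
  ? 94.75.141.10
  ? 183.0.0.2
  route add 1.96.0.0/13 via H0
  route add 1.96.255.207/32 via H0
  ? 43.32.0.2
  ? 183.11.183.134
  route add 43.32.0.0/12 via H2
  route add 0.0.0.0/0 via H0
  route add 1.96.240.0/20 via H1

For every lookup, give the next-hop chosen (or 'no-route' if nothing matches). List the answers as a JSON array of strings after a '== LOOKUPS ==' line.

Apply in order:
  add 183.15.80.0/20 -> H2 at depth 20
  del 183.15.80.0/20 (clear depth 20)
  add 192.0.0.0/3 -> H4 at depth 3
  add 216.9.0.0/16 -> H0 at depth 16
  add 216.9.224.0/23 -> H2 at depth 23
  del 216.9.224.0/23 (clear depth 23)
  Q 232.36.84.244: descend 11 ; hops seen [∅] ; pick no-route
  Q 216.9.0.54: descend 1101100000001001 ; hops seen [H4,H0] ; pick H0
  add 43.33.128.0/18 -> H4 at depth 18
  del 43.33.128.0/18 (clear depth 18)
  add 183.15.85.225/32 -> H0 at depth 32
  Q 247.228.26.206: descend 11 ; hops seen [∅] ; pick no-route
  add 216.9.224.224/28 -> H2 at depth 28
  Q 183.15.85.225: descend 10110111000011110101010111100001 ; hops seen [H0] ; pick H0
  Q 192.0.0.81: descend 110 ; hops seen [H4] ; pick H4
  add 0.0.0.0/0 -> H2 at depth 0
  del 216.9.224.224/28 (clear depth 28)
  add 216.0.0.0/8 -> H4 at depth 8
  add 183.15.85.0/24 -> H1 at depth 24
  add 216.9.224.231/32 -> H0 at depth 32
  add 183.15.64.0/19 -> H4 at depth 19
  add 43.32.0.0/13 -> H2 at depth 13
  add 183.0.0.0/12 -> H1 at depth 12
  Q 216.0.10.10: descend 110110000000 ; hops seen [H2,H4,H4] ; pick H4
  add 43.0.0.0/10 -> H0 at depth 10
  add 183.0.0.0/8 -> H2 at depth 8
  add 216.9.224.231/32 -> H2 at depth 32
  add 216.0.0.0/8 -> H3 at depth 8
  Q 183.0.4.127: descend 101101110000 ; hops seen [H2,H2,H1] ; pick H1
  add 192.0.0.0/3 -> H0 at depth 3
  add 43.32.0.0/12 -> H0 at depth 12
  Q 94.75.141.10: descend 0 ; hops seen [H2] ; pick H2
  Q 183.0.0.2: descend 101101110000 ; hops seen [H2,H2,H1] ; pick H1
  add 1.96.0.0/13 -> H0 at depth 13
  add 1.96.255.207/32 -> H0 at depth 32
  Q 43.32.0.2: descend 001010110010000 ; hops seen [H2,H0,H0,H2] ; pick H2
  Q 183.11.183.134: descend 1011011100001 ; hops seen [H2,H2,H1] ; pick H1
  add 43.32.0.0/12 -> H2 at depth 12
  add 0.0.0.0/0 -> H0 at depth 0
  add 1.96.240.0/20 -> H1 at depth 20

== LOOKUPS ==
["no-route","H0","no-route","H0","H4","H4","H1","H2","H1","H2","H1"]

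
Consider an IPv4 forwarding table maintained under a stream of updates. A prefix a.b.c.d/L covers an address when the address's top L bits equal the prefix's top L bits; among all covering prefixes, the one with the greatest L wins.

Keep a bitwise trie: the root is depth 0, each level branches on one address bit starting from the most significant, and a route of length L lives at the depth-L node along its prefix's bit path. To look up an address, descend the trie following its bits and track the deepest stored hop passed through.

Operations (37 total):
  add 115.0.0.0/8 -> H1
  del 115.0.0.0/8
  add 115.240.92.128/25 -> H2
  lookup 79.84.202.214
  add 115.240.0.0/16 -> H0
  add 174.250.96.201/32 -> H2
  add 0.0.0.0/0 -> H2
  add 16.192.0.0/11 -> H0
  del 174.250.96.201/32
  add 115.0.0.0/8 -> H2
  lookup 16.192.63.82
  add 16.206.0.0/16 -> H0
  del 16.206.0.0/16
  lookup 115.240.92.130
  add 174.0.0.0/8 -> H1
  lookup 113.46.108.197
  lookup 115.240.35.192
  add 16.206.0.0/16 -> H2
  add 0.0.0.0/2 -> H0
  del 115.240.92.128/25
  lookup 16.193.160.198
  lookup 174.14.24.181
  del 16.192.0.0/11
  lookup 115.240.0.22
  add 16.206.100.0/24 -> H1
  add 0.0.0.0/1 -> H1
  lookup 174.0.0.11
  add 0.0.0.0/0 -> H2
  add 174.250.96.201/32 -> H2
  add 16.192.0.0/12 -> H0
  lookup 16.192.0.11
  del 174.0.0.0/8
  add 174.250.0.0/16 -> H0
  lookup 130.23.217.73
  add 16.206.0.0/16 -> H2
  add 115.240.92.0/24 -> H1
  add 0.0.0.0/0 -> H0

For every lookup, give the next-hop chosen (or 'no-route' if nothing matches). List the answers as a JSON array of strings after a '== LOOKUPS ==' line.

Process each operation:
  add 115.0.0.0/8 -> H1 at depth 8
  - 115.0.0.0/8 clear@8
  add 115.240.92.128/25 -> H2 at depth 25
  ? 79.84.202.214  path d0:-→d1:-→d2:-  best=no-route
  add 115.240.0.0/16 -> H0 at depth 16
  add 174.250.96.201/32 -> H2 at depth 32
  add 0.0.0.0/0 -> H2 at depth 0
  add 16.192.0.0/11 -> H0 at depth 11
  - 174.250.96.201/32 clear@32
  add 115.0.0.0/8 -> H2 at depth 8
  ? 16.192.63.82  path d0:H2→d1:-→d2:-→d3:-→d4:-→d5:-→d6:-→d7:-→d8:-→d9:-→d10:-→d11:H0  best=H0
  add 16.206.0.0/16 -> H0 at depth 16
  - 16.206.0.0/16 clear@16
  ? 115.240.92.130  path d0:H2→d1:-→d2:-→d3:-→d4:-→d5:-→d6:-→d7:-→d8:H2→d9:-→d10:-→d11:-→d12:-→d13:-→d14:-→d15:-→d16:H0→d17:-→d18:-→d19:-→d20:-→d21:-→d22:-→d23:-→d24:-→d25:H2  best=H2
  add 174.0.0.0/8 -> H1 at depth 8
  ? 113.46.108.197  path d0:H2→d1:-→d2:-→d3:-→d4:-→d5:-→d6:-  best=H2
  ? 115.240.35.192  path d0:H2→d1:-→d2:-→d3:-→d4:-→d5:-→d6:-→d7:-→d8:H2→d9:-→d10:-→d11:-→d12:-→d13:-→d14:-→d15:-→d16:H0→d17:-  best=H0
  add 16.206.0.0/16 -> H2 at depth 16
  add 0.0.0.0/2 -> H0 at depth 2
  - 115.240.92.128/25 clear@25
  ? 16.193.160.198  path d0:H2→d1:-→d2:H0→d3:-→d4:-→d5:-→d6:-→d7:-→d8:-→d9:-→d10:-→d11:H0→d12:-  best=H0
  ? 174.14.24.181  path d0:H2→d1:-→d2:-→d3:-→d4:-→d5:-→d6:-→d7:-→d8:H1  best=H1
  - 16.192.0.0/11 clear@11
  ? 115.240.0.22  path d0:H2→d1:-→d2:-→d3:-→d4:-→d5:-→d6:-→d7:-→d8:H2→d9:-→d10:-→d11:-→d12:-→d13:-→d14:-→d15:-→d16:H0→d17:-  best=H0
  add 16.206.100.0/24 -> H1 at depth 24
  add 0.0.0.0/1 -> H1 at depth 1
  ? 174.0.0.11  path d0:H2→d1:-→d2:-→d3:-→d4:-→d5:-→d6:-→d7:-→d8:H1  best=H1
  add 0.0.0.0/0 -> H2 at depth 0
  add 174.250.96.201/32 -> H2 at depth 32
  add 16.192.0.0/12 -> H0 at depth 12
  ? 16.192.0.11  path d0:H2→d1:H1→d2:H0→d3:-→d4:-→d5:-→d6:-→d7:-→d8:-→d9:-→d10:-→d11:-→d12:H0  best=H0
  - 174.0.0.0/8 clear@8
  add 174.250.0.0/16 -> H0 at depth 16
  ? 130.23.217.73  path d0:H2→d1:-→d2:-  best=H2
  add 16.206.0.0/16 -> H2 at depth 16
  add 115.240.92.0/24 -> H1 at depth 24
  add 0.0.0.0/0 -> H0 at depth 0

== LOOKUPS ==
["no-route","H0","H2","H2","H0","H0","H1","H0","H1","H0","H2"]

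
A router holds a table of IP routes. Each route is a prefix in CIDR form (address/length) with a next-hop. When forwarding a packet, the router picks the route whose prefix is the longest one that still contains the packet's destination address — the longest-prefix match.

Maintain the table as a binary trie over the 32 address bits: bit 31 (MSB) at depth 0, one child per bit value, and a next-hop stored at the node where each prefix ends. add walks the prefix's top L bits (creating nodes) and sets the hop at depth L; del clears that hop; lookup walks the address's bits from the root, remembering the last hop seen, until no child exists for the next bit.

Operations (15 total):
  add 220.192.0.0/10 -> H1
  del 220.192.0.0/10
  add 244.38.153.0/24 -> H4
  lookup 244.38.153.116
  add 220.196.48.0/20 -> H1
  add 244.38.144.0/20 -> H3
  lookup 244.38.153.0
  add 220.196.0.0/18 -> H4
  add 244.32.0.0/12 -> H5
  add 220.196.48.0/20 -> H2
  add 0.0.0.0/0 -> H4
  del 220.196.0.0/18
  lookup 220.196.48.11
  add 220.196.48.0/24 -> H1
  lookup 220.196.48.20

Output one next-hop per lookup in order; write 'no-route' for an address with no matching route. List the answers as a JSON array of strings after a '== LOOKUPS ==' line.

Apply in order:
  add 220.192.0.0/10 -> H1 at depth 10
  del 220.192.0.0/10 (clear depth 10)
  add 244.38.153.0/24 -> H4 at depth 24
  Q 244.38.153.116: descend 111101000010011010011001 ; hops seen [H4] ; pick H4
  add 220.196.48.0/20 -> H1 at depth 20
  add 244.38.144.0/20 -> H3 at depth 20
  Q 244.38.153.0: descend 111101000010011010011001 ; hops seen [H3,H4] ; pick H4
  add 220.196.0.0/18 -> H4 at depth 18
  add 244.32.0.0/12 -> H5 at depth 12
  add 220.196.48.0/20 -> H2 at depth 20
  add 0.0.0.0/0 -> H4 at depth 0
  del 220.196.0.0/18 (clear depth 18)
  Q 220.196.48.11: descend 11011100110001000011 ; hops seen [H4,H2] ; pick H2
  add 220.196.48.0/24 -> H1 at depth 24
  Q 220.196.48.20: descend 110111001100010000110000 ; hops seen [H4,H2,H1] ; pick H1

== LOOKUPS ==
["H4","H4","H2","H1"]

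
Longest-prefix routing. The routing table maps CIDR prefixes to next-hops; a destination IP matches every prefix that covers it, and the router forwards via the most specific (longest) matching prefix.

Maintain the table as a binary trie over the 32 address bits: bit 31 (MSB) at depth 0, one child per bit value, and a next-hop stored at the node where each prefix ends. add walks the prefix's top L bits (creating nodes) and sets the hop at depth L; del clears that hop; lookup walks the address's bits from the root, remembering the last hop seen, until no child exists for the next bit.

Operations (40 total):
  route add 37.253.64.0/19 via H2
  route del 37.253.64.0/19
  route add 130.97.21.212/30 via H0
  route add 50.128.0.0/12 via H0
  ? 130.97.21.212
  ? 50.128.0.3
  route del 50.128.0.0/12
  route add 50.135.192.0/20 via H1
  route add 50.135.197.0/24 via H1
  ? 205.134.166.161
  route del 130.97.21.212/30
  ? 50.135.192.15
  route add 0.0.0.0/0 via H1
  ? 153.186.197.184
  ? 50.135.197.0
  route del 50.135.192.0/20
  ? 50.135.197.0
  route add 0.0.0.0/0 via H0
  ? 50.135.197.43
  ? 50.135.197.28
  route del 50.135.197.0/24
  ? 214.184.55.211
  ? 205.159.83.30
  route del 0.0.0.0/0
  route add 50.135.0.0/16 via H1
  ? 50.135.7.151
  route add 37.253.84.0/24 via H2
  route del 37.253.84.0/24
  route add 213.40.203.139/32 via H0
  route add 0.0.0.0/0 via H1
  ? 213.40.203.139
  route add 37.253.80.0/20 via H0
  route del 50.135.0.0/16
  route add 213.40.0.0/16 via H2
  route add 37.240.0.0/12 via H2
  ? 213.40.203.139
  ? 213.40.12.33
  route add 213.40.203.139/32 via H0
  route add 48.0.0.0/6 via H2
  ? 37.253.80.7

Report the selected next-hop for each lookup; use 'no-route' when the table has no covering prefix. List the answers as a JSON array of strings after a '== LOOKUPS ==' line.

Process each operation:
  + 37.253.64.0/19 (H2) depth=19
  del 37.253.64.0/19 (clear depth 19)
  + 130.97.21.212/30 (H0) depth=30
  + 50.128.0.0/12 (H0) depth=12
  Q 130.97.21.212: descend 100000100110000100010101110101 ; hops seen [H0] ; pick H0
  Q 50.128.0.3: descend 001100101000 ; hops seen [H0] ; pick H0
  del 50.128.0.0/12 (clear depth 12)
  + 50.135.192.0/20 (H1) depth=20
  + 50.135.197.0/24 (H1) depth=24
  Q 205.134.166.161: descend 1 ; hops seen [∅] ; pick no-route
  del 130.97.21.212/30 (clear depth 30)
  Q 50.135.192.15: descend 001100101000011111000 ; hops seen [H1] ; pick H1
  + 0.0.0.0/0 (H1) depth=0
  Q 153.186.197.184: descend 100 ; hops seen [H1] ; pick H1
  Q 50.135.197.0: descend 001100101000011111000101 ; hops seen [H1,H1,H1] ; pick H1
  del 50.135.192.0/20 (clear depth 20)
  Q 50.135.197.0: descend 001100101000011111000101 ; hops seen [H1,H1] ; pick H1
  + 0.0.0.0/0 (H0) depth=0
  Q 50.135.197.43: descend 001100101000011111000101 ; hops seen [H0,H1] ; pick H1
  Q 50.135.197.28: descend 001100101000011111000101 ; hops seen [H0,H1] ; pick H1
  del 50.135.197.0/24 (clear depth 24)
  Q 214.184.55.211: descend 1 ; hops seen [H0] ; pick H0
  Q 205.159.83.30: descend 1 ; hops seen [H0] ; pick H0
  del 0.0.0.0/0 (clear depth 0)
  + 50.135.0.0/16 (H1) depth=16
  Q 50.135.7.151: descend 0011001010000111 ; hops seen [H1] ; pick H1
  + 37.253.84.0/24 (H2) depth=24
  del 37.253.84.0/24 (clear depth 24)
  + 213.40.203.139/32 (H0) depth=32
  + 0.0.0.0/0 (H1) depth=0
  Q 213.40.203.139: descend 11010101001010001100101110001011 ; hops seen [H1,H0] ; pick H0
  + 37.253.80.0/20 (H0) depth=20
  del 50.135.0.0/16 (clear depth 16)
  + 213.40.0.0/16 (H2) depth=16
  + 37.240.0.0/12 (H2) depth=12
  Q 213.40.203.139: descend 11010101001010001100101110001011 ; hops seen [H1,H2,H0] ; pick H0
  Q 213.40.12.33: descend 1101010100101000 ; hops seen [H1,H2] ; pick H2
  + 213.40.203.139/32 (H0) depth=32
  + 48.0.0.0/6 (H2) depth=6
  Q 37.253.80.7: descend 001001011111110101010 ; hops seen [H1,H2,H0] ; pick H0

== LOOKUPS ==
["H0","H0","no-route","H1","H1","H1","H1","H1","H1","H0","H0","H1","H0","H0","H2","H0"]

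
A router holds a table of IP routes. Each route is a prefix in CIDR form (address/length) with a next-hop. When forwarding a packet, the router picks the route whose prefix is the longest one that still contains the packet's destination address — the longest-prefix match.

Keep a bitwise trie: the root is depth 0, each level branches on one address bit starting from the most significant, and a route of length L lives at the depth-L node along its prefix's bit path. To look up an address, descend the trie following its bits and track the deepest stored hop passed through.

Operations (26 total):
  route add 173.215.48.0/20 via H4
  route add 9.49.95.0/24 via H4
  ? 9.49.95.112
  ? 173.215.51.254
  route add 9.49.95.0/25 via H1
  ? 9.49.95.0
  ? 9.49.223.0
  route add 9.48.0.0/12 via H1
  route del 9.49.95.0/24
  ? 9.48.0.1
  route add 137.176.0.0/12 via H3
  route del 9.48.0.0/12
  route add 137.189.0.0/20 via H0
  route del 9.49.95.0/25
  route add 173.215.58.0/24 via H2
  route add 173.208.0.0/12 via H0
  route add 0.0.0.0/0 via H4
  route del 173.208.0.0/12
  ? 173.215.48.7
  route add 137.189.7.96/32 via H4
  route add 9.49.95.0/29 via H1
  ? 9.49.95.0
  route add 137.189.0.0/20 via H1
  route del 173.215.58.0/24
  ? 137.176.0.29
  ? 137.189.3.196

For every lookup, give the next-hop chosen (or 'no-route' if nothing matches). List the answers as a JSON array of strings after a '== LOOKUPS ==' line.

Trace:
  + 173.215.48.0/20 (H4) depth=20
  + 9.49.95.0/24 (H4) depth=24
  ? 9.49.95.112  path d0:-→d1:-→d2:-→d3:-→d4:-→d5:-→d6:-→d7:-→d8:-→d9:-→d10:-→d11:-→d12:-→d13:-→d14:-→d15:-→d16:-→d17:-→d18:-→d19:-→d20:-→d21:-→d22:-→d23:-→d24:H4  best=H4
  ? 173.215.51.254  path d0:-→d1:-→d2:-→d3:-→d4:-→d5:-→d6:-→d7:-→d8:-→d9:-→d10:-→d11:-→d12:-→d13:-→d14:-→d15:-→d16:-→d17:-→d18:-→d19:-→d20:H4  best=H4
  + 9.49.95.0/25 (H1) depth=25
  ? 9.49.95.0  path d0:-→d1:-→d2:-→d3:-→d4:-→d5:-→d6:-→d7:-→d8:-→d9:-→d10:-→d11:-→d12:-→d13:-→d14:-→d15:-→d16:-→d17:-→d18:-→d19:-→d20:-→d21:-→d22:-→d23:-→d24:H4→d25:H1  best=H1
  ? 9.49.223.0  path d0:-→d1:-→d2:-→d3:-→d4:-→d5:-→d6:-→d7:-→d8:-→d9:-→d10:-→d11:-→d12:-→d13:-→d14:-→d15:-→d16:-  best=no-route
  + 9.48.0.0/12 (H1) depth=12
  - 9.49.95.0/24 clear@24
  ? 9.48.0.1  path d0:-→d1:-→d2:-→d3:-→d4:-→d5:-→d6:-→d7:-→d8:-→d9:-→d10:-→d11:-→d12:H1→d13:-→d14:-→d15:-  best=H1
  + 137.176.0.0/12 (H3) depth=12
  - 9.48.0.0/12 clear@12
  + 137.189.0.0/20 (H0) depth=20
  - 9.49.95.0/25 clear@25
  + 173.215.58.0/24 (H2) depth=24
  + 173.208.0.0/12 (H0) depth=12
  + 0.0.0.0/0 (H4) depth=0
  - 173.208.0.0/12 clear@12
  ? 173.215.48.7  path d0:H4→d1:-→d2:-→d3:-→d4:-→d5:-→d6:-→d7:-→d8:-→d9:-→d10:-→d11:-→d12:-→d13:-→d14:-→d15:-→d16:-→d17:-→d18:-→d19:-→d20:H4  best=H4
  + 137.189.7.96/32 (H4) depth=32
  + 9.49.95.0/29 (H1) depth=29
  ? 9.49.95.0  path d0:H4→d1:-→d2:-→d3:-→d4:-→d5:-→d6:-→d7:-→d8:-→d9:-→d10:-→d11:-→d12:-→d13:-→d14:-→d15:-→d16:-→d17:-→d18:-→d19:-→d20:-→d21:-→d22:-→d23:-→d24:-→d25:-→d26:-→d27:-→d28:-→d29:H1  best=H1
  + 137.189.0.0/20 (H1) depth=20
  - 173.215.58.0/24 clear@24
  ? 137.176.0.29  path d0:H4→d1:-→d2:-→d3:-→d4:-→d5:-→d6:-→d7:-→d8:-→d9:-→d10:-→d11:-→d12:H3  best=H3
  ? 137.189.3.196  path d0:H4→d1:-→d2:-→d3:-→d4:-→d5:-→d6:-→d7:-→d8:-→d9:-→d10:-→d11:-→d12:H3→d13:-→d14:-→d15:-→d16:-→d17:-→d18:-→d19:-→d20:H1→d21:-  best=H1

== LOOKUPS ==
["H4","H4","H1","no-route","H1","H4","H1","H3","H1"]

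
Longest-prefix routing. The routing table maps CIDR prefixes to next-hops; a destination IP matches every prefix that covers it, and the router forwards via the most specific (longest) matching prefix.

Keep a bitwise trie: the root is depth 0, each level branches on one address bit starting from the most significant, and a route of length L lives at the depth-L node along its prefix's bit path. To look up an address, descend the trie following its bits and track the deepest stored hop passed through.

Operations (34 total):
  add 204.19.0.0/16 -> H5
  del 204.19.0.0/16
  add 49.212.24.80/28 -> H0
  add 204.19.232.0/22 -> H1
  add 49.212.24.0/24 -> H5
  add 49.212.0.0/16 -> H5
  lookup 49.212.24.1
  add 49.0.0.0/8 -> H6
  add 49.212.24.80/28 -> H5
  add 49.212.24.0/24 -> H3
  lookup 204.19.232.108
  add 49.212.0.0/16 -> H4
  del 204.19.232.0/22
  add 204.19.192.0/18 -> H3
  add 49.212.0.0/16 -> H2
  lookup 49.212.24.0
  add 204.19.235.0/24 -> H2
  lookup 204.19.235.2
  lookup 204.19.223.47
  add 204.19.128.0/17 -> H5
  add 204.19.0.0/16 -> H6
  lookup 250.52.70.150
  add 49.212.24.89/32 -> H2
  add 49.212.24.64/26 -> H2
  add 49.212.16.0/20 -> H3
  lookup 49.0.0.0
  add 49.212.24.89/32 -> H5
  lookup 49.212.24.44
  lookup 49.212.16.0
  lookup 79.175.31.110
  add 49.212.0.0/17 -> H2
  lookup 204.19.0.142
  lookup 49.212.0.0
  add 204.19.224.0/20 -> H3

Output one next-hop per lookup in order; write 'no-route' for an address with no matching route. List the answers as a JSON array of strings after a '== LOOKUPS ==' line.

Process each operation:
  add 204.19.0.0/16 -> H5 at depth 16
  del 204.19.0.0/16 (clear depth 16)
  add 49.212.24.80/28 -> H0 at depth 28
  add 204.19.232.0/22 -> H1 at depth 22
  add 49.212.24.0/24 -> H5 at depth 24
  add 49.212.0.0/16 -> H5 at depth 16
  ? 49.212.24.1  path d0:-→d1:-→d2:-→d3:-→d4:-→d5:-→d6:-→d7:-→d8:-→d9:-→d10:-→d11:-→d12:-→d13:-→d14:-→d15:-→d16:H5→d17:-→d18:-→d19:-→d20:-→d21:-→d22:-→d23:-→d24:H5→d25:-  best=H5
  add 49.0.0.0/8 -> H6 at depth 8
  add 49.212.24.80/28 -> H5 at depth 28
  add 49.212.24.0/24 -> H3 at depth 24
  ? 204.19.232.108  path d0:-→d1:-→d2:-→d3:-→d4:-→d5:-→d6:-→d7:-→d8:-→d9:-→d10:-→d11:-→d12:-→d13:-→d14:-→d15:-→d16:-→d17:-→d18:-→d19:-→d20:-→d21:-→d22:H1  best=H1
  add 49.212.0.0/16 -> H4 at depth 16
  del 204.19.232.0/22 (clear depth 22)
  add 204.19.192.0/18 -> H3 at depth 18
  add 49.212.0.0/16 -> H2 at depth 16
  ? 49.212.24.0  path d0:-→d1:-→d2:-→d3:-→d4:-→d5:-→d6:-→d7:-→d8:H6→d9:-→d10:-→d11:-→d12:-→d13:-→d14:-→d15:-→d16:H2→d17:-→d18:-→d19:-→d20:-→d21:-→d22:-→d23:-→d24:H3→d25:-  best=H3
  add 204.19.235.0/24 -> H2 at depth 24
  ? 204.19.235.2  path d0:-→d1:-→d2:-→d3:-→d4:-→d5:-→d6:-→d7:-→d8:-→d9:-→d10:-→d11:-→d12:-→d13:-→d14:-→d15:-→d16:-→d17:-→d18:H3→d19:-→d20:-→d21:-→d22:-→d23:-→d24:H2  best=H2
  ? 204.19.223.47  path d0:-→d1:-→d2:-→d3:-→d4:-→d5:-→d6:-→d7:-→d8:-→d9:-→d10:-→d11:-→d12:-→d13:-→d14:-→d15:-→d16:-→d17:-→d18:H3  best=H3
  add 204.19.128.0/17 -> H5 at depth 17
  add 204.19.0.0/16 -> H6 at depth 16
  ? 250.52.70.150  path d0:-→d1:-→d2:-  best=no-route
  add 49.212.24.89/32 -> H2 at depth 32
  add 49.212.24.64/26 -> H2 at depth 26
  add 49.212.16.0/20 -> H3 at depth 20
  ? 49.0.0.0  path d0:-→d1:-→d2:-→d3:-→d4:-→d5:-→d6:-→d7:-→d8:H6  best=H6
  add 49.212.24.89/32 -> H5 at depth 32
  ? 49.212.24.44  path d0:-→d1:-→d2:-→d3:-→d4:-→d5:-→d6:-→d7:-→d8:H6→d9:-→d10:-→d11:-→d12:-→d13:-→d14:-→d15:-→d16:H2→d17:-→d18:-→d19:-→d20:H3→d21:-→d22:-→d23:-→d24:H3→d25:-  best=H3
  ? 49.212.16.0  path d0:-→d1:-→d2:-→d3:-→d4:-→d5:-→d6:-→d7:-→d8:H6→d9:-→d10:-→d11:-→d12:-→d13:-→d14:-→d15:-→d16:H2→d17:-→d18:-→d19:-→d20:H3  best=H3
  ? 79.175.31.110  path d0:-→d1:-  best=no-route
  add 49.212.0.0/17 -> H2 at depth 17
  ? 204.19.0.142  path d0:-→d1:-→d2:-→d3:-→d4:-→d5:-→d6:-→d7:-→d8:-→d9:-→d10:-→d11:-→d12:-→d13:-→d14:-→d15:-→d16:H6  best=H6
  ? 49.212.0.0  path d0:-→d1:-→d2:-→d3:-→d4:-→d5:-→d6:-→d7:-→d8:H6→d9:-→d10:-→d11:-→d12:-→d13:-→d14:-→d15:-→d16:H2→d17:H2→d18:-→d19:-  best=H2
  add 204.19.224.0/20 -> H3 at depth 20

== LOOKUPS ==
["H5","H1","H3","H2","H3","no-route","H6","H3","H3","no-route","H6","H2"]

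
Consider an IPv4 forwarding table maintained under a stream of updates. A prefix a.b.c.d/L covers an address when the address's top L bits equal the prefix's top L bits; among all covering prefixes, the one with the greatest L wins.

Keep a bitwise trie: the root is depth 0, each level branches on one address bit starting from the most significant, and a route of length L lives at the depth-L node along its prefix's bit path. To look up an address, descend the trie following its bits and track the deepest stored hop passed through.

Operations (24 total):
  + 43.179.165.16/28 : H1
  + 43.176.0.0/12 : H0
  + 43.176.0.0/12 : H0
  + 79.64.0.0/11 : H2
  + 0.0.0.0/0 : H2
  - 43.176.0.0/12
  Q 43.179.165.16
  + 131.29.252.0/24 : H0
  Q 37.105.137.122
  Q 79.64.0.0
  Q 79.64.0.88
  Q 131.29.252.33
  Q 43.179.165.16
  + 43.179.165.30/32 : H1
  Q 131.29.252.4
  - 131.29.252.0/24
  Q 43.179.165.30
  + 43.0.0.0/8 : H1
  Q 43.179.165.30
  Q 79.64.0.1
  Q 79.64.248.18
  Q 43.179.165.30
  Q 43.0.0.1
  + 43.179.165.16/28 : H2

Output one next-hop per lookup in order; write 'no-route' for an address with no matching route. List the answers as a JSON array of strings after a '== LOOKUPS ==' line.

Trace:
  + 43.179.165.16/28 (H1) depth=28
  + 43.176.0.0/12 (H0) depth=12
  + 43.176.0.0/12 (H0) depth=12
  + 79.64.0.0/11 (H2) depth=11
  + 0.0.0.0/0 (H2) depth=0
  - 43.176.0.0/12 clear@12
  Q 43.179.165.16: descend 0010101110110011101001010001 ; hops seen [H2,H1] ; pick H1
  + 131.29.252.0/24 (H0) depth=24
  Q 37.105.137.122: descend 0010 ; hops seen [H2] ; pick H2
  Q 79.64.0.0: descend 01001111010 ; hops seen [H2,H2] ; pick H2
  Q 79.64.0.88: descend 01001111010 ; hops seen [H2,H2] ; pick H2
  Q 131.29.252.33: descend 100000110001110111111100 ; hops seen [H2,H0] ; pick H0
  Q 43.179.165.16: descend 0010101110110011101001010001 ; hops seen [H2,H1] ; pick H1
  + 43.179.165.30/32 (H1) depth=32
  Q 131.29.252.4: descend 100000110001110111111100 ; hops seen [H2,H0] ; pick H0
  - 131.29.252.0/24 clear@24
  Q 43.179.165.30: descend 00101011101100111010010100011110 ; hops seen [H2,H1,H1] ; pick H1
  + 43.0.0.0/8 (H1) depth=8
  Q 43.179.165.30: descend 00101011101100111010010100011110 ; hops seen [H2,H1,H1,H1] ; pick H1
  Q 79.64.0.1: descend 01001111010 ; hops seen [H2,H2] ; pick H2
  Q 79.64.248.18: descend 01001111010 ; hops seen [H2,H2] ; pick H2
  Q 43.179.165.30: descend 00101011101100111010010100011110 ; hops seen [H2,H1,H1,H1] ; pick H1
  Q 43.0.0.1: descend 00101011 ; hops seen [H2,H1] ; pick H1
  + 43.179.165.16/28 (H2) depth=28

== LOOKUPS ==
["H1","H2","H2","H2","H0","H1","H0","H1","H1","H2","H2","H1","H1"]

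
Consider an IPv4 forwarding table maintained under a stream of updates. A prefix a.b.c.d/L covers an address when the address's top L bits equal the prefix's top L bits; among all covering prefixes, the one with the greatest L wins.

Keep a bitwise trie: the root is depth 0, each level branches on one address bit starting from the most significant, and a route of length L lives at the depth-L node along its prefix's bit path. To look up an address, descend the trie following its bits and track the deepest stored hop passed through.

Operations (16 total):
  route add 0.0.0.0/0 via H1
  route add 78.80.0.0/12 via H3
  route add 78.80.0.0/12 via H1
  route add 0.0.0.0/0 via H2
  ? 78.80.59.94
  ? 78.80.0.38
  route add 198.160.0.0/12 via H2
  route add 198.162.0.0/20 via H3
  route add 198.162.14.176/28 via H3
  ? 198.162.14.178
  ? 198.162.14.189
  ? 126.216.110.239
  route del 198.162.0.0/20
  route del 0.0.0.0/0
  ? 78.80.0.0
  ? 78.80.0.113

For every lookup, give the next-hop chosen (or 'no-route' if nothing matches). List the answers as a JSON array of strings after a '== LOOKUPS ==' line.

Process each operation:
  add 0.0.0.0/0 -> H1 at depth 0
  add 78.80.0.0/12 -> H3 at depth 12
  add 78.80.0.0/12 -> H1 at depth 12
  add 0.0.0.0/0 -> H2 at depth 0
  ? 78.80.59.94  path d0:H2→d1:-→d2:-→d3:-→d4:-→d5:-→d6:-→d7:-→d8:-→d9:-→d10:-→d11:-→d12:H1  best=H1
  ? 78.80.0.38  path d0:H2→d1:-→d2:-→d3:-→d4:-→d5:-→d6:-→d7:-→d8:-→d9:-→d10:-→d11:-→d12:H1  best=H1
  add 198.160.0.0/12 -> H2 at depth 12
  add 198.162.0.0/20 -> H3 at depth 20
  add 198.162.14.176/28 -> H3 at depth 28
  ? 198.162.14.178  path d0:H2→d1:-→d2:-→d3:-→d4:-→d5:-→d6:-→d7:-→d8:-→d9:-→d10:-→d11:-→d12:H2→d13:-→d14:-→d15:-→d16:-→d17:-→d18:-→d19:-→d20:H3→d21:-→d22:-→d23:-→d24:-→d25:-→d26:-→d27:-→d28:H3  best=H3
  ? 198.162.14.189  path d0:H2→d1:-→d2:-→d3:-→d4:-→d5:-→d6:-→d7:-→d8:-→d9:-→d10:-→d11:-→d12:H2→d13:-→d14:-→d15:-→d16:-→d17:-→d18:-→d19:-→d20:H3→d21:-→d22:-→d23:-→d24:-→d25:-→d26:-→d27:-→d28:H3  best=H3
  ? 126.216.110.239  path d0:H2→d1:-→d2:-  best=H2
  - 198.162.0.0/20 clear@20
  - 0.0.0.0/0 clear@0
  ? 78.80.0.0  path d0:-→d1:-→d2:-→d3:-→d4:-→d5:-→d6:-→d7:-→d8:-→d9:-→d10:-→d11:-→d12:H1  best=H1
  ? 78.80.0.113  path d0:-→d1:-→d2:-→d3:-→d4:-→d5:-→d6:-→d7:-→d8:-→d9:-→d10:-→d11:-→d12:H1  best=H1

== LOOKUPS ==
["H1","H1","H3","H3","H2","H1","H1"]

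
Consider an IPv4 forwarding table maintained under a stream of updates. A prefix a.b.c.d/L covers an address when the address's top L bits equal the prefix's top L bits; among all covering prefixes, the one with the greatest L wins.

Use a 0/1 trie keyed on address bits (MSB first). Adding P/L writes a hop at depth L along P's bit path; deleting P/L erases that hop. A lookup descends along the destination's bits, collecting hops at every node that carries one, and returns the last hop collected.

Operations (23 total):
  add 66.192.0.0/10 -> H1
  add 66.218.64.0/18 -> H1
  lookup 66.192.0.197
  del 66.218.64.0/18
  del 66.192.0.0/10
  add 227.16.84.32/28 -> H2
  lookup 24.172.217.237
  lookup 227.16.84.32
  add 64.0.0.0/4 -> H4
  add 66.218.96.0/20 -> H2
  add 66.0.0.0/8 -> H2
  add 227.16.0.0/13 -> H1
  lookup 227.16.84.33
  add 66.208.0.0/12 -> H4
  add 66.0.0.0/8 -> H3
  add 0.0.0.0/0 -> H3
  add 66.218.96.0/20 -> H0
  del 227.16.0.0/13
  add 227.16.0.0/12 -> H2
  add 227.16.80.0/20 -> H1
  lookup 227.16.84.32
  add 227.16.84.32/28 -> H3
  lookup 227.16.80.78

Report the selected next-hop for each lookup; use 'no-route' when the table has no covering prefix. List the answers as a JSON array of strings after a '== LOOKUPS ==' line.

Apply in order:
  add 66.192.0.0/10 -> H1 at depth 10
  add 66.218.64.0/18 -> H1 at depth 18
  ? 66.192.0.197  path d0:-→d1:-→d2:-→d3:-→d4:-→d5:-→d6:-→d7:-→d8:-→d9:-→d10:H1→d11:-  best=H1
  del 66.218.64.0/18 (clear depth 18)
  del 66.192.0.0/10 (clear depth 10)
  add 227.16.84.32/28 -> H2 at depth 28
  ? 24.172.217.237  path d0:-→d1:-  best=no-route
  ? 227.16.84.32  path d0:-→d1:-→d2:-→d3:-→d4:-→d5:-→d6:-→d7:-→d8:-→d9:-→d10:-→d11:-→d12:-→d13:-→d14:-→d15:-→d16:-→d17:-→d18:-→d19:-→d20:-→d21:-→d22:-→d23:-→d24:-→d25:-→d26:-→d27:-→d28:H2  best=H2
  add 64.0.0.0/4 -> H4 at depth 4
  add 66.218.96.0/20 -> H2 at depth 20
  add 66.0.0.0/8 -> H2 at depth 8
  add 227.16.0.0/13 -> H1 at depth 13
  ? 227.16.84.33  path d0:-→d1:-→d2:-→d3:-→d4:-→d5:-→d6:-→d7:-→d8:-→d9:-→d10:-→d11:-→d12:-→d13:H1→d14:-→d15:-→d16:-→d17:-→d18:-→d19:-→d20:-→d21:-→d22:-→d23:-→d24:-→d25:-→d26:-→d27:-→d28:H2  best=H2
  add 66.208.0.0/12 -> H4 at depth 12
  add 66.0.0.0/8 -> H3 at depth 8
  add 0.0.0.0/0 -> H3 at depth 0
  add 66.218.96.0/20 -> H0 at depth 20
  del 227.16.0.0/13 (clear depth 13)
  add 227.16.0.0/12 -> H2 at depth 12
  add 227.16.80.0/20 -> H1 at depth 20
  ? 227.16.84.32  path d0:H3→d1:-→d2:-→d3:-→d4:-→d5:-→d6:-→d7:-→d8:-→d9:-→d10:-→d11:-→d12:H2→d13:-→d14:-→d15:-→d16:-→d17:-→d18:-→d19:-→d20:H1→d21:-→d22:-→d23:-→d24:-→d25:-→d26:-→d27:-→d28:H2  best=H2
  add 227.16.84.32/28 -> H3 at depth 28
  ? 227.16.80.78  path d0:H3→d1:-→d2:-→d3:-→d4:-→d5:-→d6:-→d7:-→d8:-→d9:-→d10:-→d11:-→d12:H2→d13:-→d14:-→d15:-→d16:-→d17:-→d18:-→d19:-→d20:H1→d21:-  best=H1

== LOOKUPS ==
["H1","no-route","H2","H2","H2","H1"]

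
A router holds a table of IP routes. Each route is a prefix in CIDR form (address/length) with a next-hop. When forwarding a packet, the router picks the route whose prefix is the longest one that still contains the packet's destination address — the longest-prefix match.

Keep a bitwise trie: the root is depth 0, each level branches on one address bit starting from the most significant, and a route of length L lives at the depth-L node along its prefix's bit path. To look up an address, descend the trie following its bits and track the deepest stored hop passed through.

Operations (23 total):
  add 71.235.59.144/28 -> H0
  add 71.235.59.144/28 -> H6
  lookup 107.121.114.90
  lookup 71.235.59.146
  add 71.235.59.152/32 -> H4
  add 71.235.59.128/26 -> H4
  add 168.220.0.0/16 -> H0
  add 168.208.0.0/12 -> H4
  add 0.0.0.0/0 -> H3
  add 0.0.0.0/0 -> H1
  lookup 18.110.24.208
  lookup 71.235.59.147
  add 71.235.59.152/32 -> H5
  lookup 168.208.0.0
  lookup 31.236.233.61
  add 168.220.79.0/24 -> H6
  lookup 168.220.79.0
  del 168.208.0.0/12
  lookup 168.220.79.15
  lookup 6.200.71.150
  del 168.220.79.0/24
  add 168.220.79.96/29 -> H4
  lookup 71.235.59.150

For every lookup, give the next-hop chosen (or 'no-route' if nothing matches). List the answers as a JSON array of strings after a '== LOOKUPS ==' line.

Process each operation:
  add 71.235.59.144/28 -> H0 at depth 28
  add 71.235.59.144/28 -> H6 at depth 28
  lookup 107.121.114.90: bits 01 walk d0:-→d1:-→d2:- -> no-route
  lookup 71.235.59.146: bits 0100011111101011001110111001 walk d0:-→d1:-→d2:-→d3:-→d4:-→d5:-→d6:-→d7:-→d8:-→d9:-→d10:-→d11:-→d12:-→d13:-→d14:-→d15:-→d16:-→d17:-→d18:-→d19:-→d20:-→d21:-→d22:-→d23:-→d24:-→d25:-→d26:-→d27:-→d28:H6 -> H6
  add 71.235.59.152/32 -> H4 at depth 32
  add 71.235.59.128/26 -> H4 at depth 26
  add 168.220.0.0/16 -> H0 at depth 16
  add 168.208.0.0/12 -> H4 at depth 12
  add 0.0.0.0/0 -> H3 at depth 0
  add 0.0.0.0/0 -> H1 at depth 0
  lookup 18.110.24.208: bits 0 walk d0:H1→d1:- -> H1
  lookup 71.235.59.147: bits 0100011111101011001110111001 walk d0:H1→d1:-→d2:-→d3:-→d4:-→d5:-→d6:-→d7:-→d8:-→d9:-→d10:-→d11:-→d12:-→d13:-→d14:-→d15:-→d16:-→d17:-→d18:-→d19:-→d20:-→d21:-→d22:-→d23:-→d24:-→d25:-→d26:H4→d27:-→d28:H6 -> H6
  add 71.235.59.152/32 -> H5 at depth 32
  lookup 168.208.0.0: bits 101010001101 walk d0:H1→d1:-→d2:-→d3:-→d4:-→d5:-→d6:-→d7:-→d8:-→d9:-→d10:-→d11:-→d12:H4 -> H4
  lookup 31.236.233.61: bits 0 walk d0:H1→d1:- -> H1
  add 168.220.79.0/24 -> H6 at depth 24
  lookup 168.220.79.0: bits 101010001101110001001111 walk d0:H1→d1:-→d2:-→d3:-→d4:-→d5:-→d6:-→d7:-→d8:-→d9:-→d10:-→d11:-→d12:H4→d13:-→d14:-→d15:-→d16:H0→d17:-→d18:-→d19:-→d20:-→d21:-→d22:-→d23:-→d24:H6 -> H6
  - 168.208.0.0/12 clear@12
  lookup 168.220.79.15: bits 101010001101110001001111 walk d0:H1→d1:-→d2:-→d3:-→d4:-→d5:-→d6:-→d7:-→d8:-→d9:-→d10:-→d11:-→d12:-→d13:-→d14:-→d15:-→d16:H0→d17:-→d18:-→d19:-→d20:-→d21:-→d22:-→d23:-→d24:H6 -> H6
  lookup 6.200.71.150: bits 0 walk d0:H1→d1:- -> H1
  - 168.220.79.0/24 clear@24
  add 168.220.79.96/29 -> H4 at depth 29
  lookup 71.235.59.150: bits 0100011111101011001110111001 walk d0:H1→d1:-→d2:-→d3:-→d4:-→d5:-→d6:-→d7:-→d8:-→d9:-→d10:-→d11:-→d12:-→d13:-→d14:-→d15:-→d16:-→d17:-→d18:-→d19:-→d20:-→d21:-→d22:-→d23:-→d24:-→d25:-→d26:H4→d27:-→d28:H6 -> H6

== LOOKUPS ==
["no-route","H6","H1","H6","H4","H1","H6","H6","H1","H6"]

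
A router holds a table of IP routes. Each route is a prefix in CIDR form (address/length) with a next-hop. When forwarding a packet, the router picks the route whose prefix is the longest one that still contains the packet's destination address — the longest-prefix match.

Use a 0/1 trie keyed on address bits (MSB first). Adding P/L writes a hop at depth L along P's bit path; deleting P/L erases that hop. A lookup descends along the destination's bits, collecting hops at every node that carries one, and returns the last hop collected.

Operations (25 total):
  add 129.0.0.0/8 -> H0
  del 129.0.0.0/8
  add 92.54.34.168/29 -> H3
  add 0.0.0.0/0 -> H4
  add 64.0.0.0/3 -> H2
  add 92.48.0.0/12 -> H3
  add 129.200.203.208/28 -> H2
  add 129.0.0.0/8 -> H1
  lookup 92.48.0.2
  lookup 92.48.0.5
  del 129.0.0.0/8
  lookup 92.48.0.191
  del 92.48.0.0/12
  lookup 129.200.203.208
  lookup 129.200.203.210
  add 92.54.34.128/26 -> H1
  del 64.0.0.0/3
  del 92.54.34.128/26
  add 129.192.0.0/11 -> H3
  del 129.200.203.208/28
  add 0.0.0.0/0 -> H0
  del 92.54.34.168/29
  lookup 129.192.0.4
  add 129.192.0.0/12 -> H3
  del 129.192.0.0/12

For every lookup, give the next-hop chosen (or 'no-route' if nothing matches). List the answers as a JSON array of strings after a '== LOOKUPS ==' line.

Process each operation:
  add 129.0.0.0/8 -> H0 at depth 8
  del 129.0.0.0/8 (clear depth 8)
  add 92.54.34.168/29 -> H3 at depth 29
  add 0.0.0.0/0 -> H4 at depth 0
  add 64.0.0.0/3 -> H2 at depth 3
  add 92.48.0.0/12 -> H3 at depth 12
  add 129.200.203.208/28 -> H2 at depth 28
  add 129.0.0.0/8 -> H1 at depth 8
  Q 92.48.0.2: descend 0101110000110 ; hops seen [H4,H2,H3] ; pick H3
  Q 92.48.0.5: descend 0101110000110 ; hops seen [H4,H2,H3] ; pick H3
  del 129.0.0.0/8 (clear depth 8)
  Q 92.48.0.191: descend 0101110000110 ; hops seen [H4,H2,H3] ; pick H3
  del 92.48.0.0/12 (clear depth 12)
  Q 129.200.203.208: descend 1000000111001000110010111101 ; hops seen [H4,H2] ; pick H2
  Q 129.200.203.210: descend 1000000111001000110010111101 ; hops seen [H4,H2] ; pick H2
  add 92.54.34.128/26 -> H1 at depth 26
  del 64.0.0.0/3 (clear depth 3)
  del 92.54.34.128/26 (clear depth 26)
  add 129.192.0.0/11 -> H3 at depth 11
  del 129.200.203.208/28 (clear depth 28)
  add 0.0.0.0/0 -> H0 at depth 0
  del 92.54.34.168/29 (clear depth 29)
  Q 129.192.0.4: descend 100000011100 ; hops seen [H0,H3] ; pick H3
  add 129.192.0.0/12 -> H3 at depth 12
  del 129.192.0.0/12 (clear depth 12)

== LOOKUPS ==
["H3","H3","H3","H2","H2","H3"]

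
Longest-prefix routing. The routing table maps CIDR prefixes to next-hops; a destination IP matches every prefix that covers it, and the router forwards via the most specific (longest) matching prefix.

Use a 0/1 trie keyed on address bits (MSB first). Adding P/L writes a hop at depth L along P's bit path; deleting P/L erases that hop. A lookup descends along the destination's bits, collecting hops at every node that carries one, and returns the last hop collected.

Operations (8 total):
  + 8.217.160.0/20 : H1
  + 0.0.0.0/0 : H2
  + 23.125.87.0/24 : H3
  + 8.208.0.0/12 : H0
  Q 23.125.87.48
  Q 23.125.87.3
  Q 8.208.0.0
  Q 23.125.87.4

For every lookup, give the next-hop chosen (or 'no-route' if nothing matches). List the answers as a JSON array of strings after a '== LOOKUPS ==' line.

Apply in order:
  + 8.217.160.0/20 (H1) depth=20
  + 0.0.0.0/0 (H2) depth=0
  + 23.125.87.0/24 (H3) depth=24
  + 8.208.0.0/12 (H0) depth=12
  Q 23.125.87.48: descend 000101110111110101010111 ; hops seen [H2,H3] ; pick H3
  Q 23.125.87.3: descend 000101110111110101010111 ; hops seen [H2,H3] ; pick H3
  Q 8.208.0.0: descend 000010001101 ; hops seen [H2,H0] ; pick H0
  Q 23.125.87.4: descend 000101110111110101010111 ; hops seen [H2,H3] ; pick H3

== LOOKUPS ==
["H3","H3","H0","H3"]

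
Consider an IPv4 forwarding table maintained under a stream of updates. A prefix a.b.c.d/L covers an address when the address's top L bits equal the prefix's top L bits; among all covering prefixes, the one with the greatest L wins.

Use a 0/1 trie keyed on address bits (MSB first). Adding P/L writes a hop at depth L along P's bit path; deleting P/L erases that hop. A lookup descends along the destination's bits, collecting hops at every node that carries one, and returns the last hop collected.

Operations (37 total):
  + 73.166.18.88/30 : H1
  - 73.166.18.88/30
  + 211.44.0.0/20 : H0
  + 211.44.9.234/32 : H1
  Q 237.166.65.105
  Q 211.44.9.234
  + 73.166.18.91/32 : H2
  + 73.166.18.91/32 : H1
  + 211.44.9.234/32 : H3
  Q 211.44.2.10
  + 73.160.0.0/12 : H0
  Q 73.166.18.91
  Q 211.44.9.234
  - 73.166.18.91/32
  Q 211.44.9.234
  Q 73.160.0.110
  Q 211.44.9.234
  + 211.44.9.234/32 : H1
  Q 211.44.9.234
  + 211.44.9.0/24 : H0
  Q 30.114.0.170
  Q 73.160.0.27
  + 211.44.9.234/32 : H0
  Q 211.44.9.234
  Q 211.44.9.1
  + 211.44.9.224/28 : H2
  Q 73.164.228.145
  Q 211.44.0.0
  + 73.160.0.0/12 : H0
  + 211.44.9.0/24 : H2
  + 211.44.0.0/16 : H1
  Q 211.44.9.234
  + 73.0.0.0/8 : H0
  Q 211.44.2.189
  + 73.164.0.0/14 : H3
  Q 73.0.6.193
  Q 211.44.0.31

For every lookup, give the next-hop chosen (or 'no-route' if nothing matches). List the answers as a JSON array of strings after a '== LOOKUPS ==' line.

Apply in order:
  add 73.166.18.88/30 -> H1 at depth 30
  - 73.166.18.88/30 clear@30
  add 211.44.0.0/20 -> H0 at depth 20
  add 211.44.9.234/32 -> H1 at depth 32
  Q 237.166.65.105: descend 11 ; hops seen [∅] ; pick no-route
  Q 211.44.9.234: descend 11010011001011000000100111101010 ; hops seen [H0,H1] ; pick H1
  add 73.166.18.91/32 -> H2 at depth 32
  add 73.166.18.91/32 -> H1 at depth 32
  add 211.44.9.234/32 -> H3 at depth 32
  Q 211.44.2.10: descend 11010011001011000000 ; hops seen [H0] ; pick H0
  add 73.160.0.0/12 -> H0 at depth 12
  Q 73.166.18.91: descend 01001001101001100001001001011011 ; hops seen [H0,H1] ; pick H1
  Q 211.44.9.234: descend 11010011001011000000100111101010 ; hops seen [H0,H3] ; pick H3
  - 73.166.18.91/32 clear@32
  Q 211.44.9.234: descend 11010011001011000000100111101010 ; hops seen [H0,H3] ; pick H3
  Q 73.160.0.110: descend 0100100110100 ; hops seen [H0] ; pick H0
  Q 211.44.9.234: descend 11010011001011000000100111101010 ; hops seen [H0,H3] ; pick H3
  add 211.44.9.234/32 -> H1 at depth 32
  Q 211.44.9.234: descend 11010011001011000000100111101010 ; hops seen [H0,H1] ; pick H1
  add 211.44.9.0/24 -> H0 at depth 24
  Q 30.114.0.170: descend 0 ; hops seen [∅] ; pick no-route
  Q 73.160.0.27: descend 0100100110100 ; hops seen [H0] ; pick H0
  add 211.44.9.234/32 -> H0 at depth 32
  Q 211.44.9.234: descend 11010011001011000000100111101010 ; hops seen [H0,H0,H0] ; pick H0
  Q 211.44.9.1: descend 110100110010110000001001 ; hops seen [H0,H0] ; pick H0
  add 211.44.9.224/28 -> H2 at depth 28
  Q 73.164.228.145: descend 01001001101001 ; hops seen [H0] ; pick H0
  Q 211.44.0.0: descend 11010011001011000000 ; hops seen [H0] ; pick H0
  add 73.160.0.0/12 -> H0 at depth 12
  add 211.44.9.0/24 -> H2 at depth 24
  add 211.44.0.0/16 -> H1 at depth 16
  Q 211.44.9.234: descend 11010011001011000000100111101010 ; hops seen [H1,H0,H2,H2,H0] ; pick H0
  add 73.0.0.0/8 -> H0 at depth 8
  Q 211.44.2.189: descend 11010011001011000000 ; hops seen [H1,H0] ; pick H0
  add 73.164.0.0/14 -> H3 at depth 14
  Q 73.0.6.193: descend 01001001 ; hops seen [H0] ; pick H0
  Q 211.44.0.31: descend 11010011001011000000 ; hops seen [H1,H0] ; pick H0

== LOOKUPS ==
["no-route","H1","H0","H1","H3","H3","H0","H3","H1","no-route","H0","H0","H0","H0","H0","H0","H0","H0","H0"]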